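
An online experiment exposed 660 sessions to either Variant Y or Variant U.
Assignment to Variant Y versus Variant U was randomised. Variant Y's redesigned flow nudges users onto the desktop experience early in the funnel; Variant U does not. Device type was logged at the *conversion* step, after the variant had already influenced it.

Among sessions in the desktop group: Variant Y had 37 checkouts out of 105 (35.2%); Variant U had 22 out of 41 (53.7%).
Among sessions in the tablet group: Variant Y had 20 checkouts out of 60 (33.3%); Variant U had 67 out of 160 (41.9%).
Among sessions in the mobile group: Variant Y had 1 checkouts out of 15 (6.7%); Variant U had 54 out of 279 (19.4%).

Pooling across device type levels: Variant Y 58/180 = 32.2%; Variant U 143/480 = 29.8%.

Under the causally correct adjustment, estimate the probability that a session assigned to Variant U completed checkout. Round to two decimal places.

0.30

The device type-specific comparison favours Variant U throughout, but the pooled figures favour Variant Y. The question is whether to condition on device type.
Because the variant influences device type, device type is a post-treatment mediator, not a confounder. Stratifying on it would bias the estimate; the causal effect is the crude pooled difference.
So P(outcome | do(Variant U)) is just the pooled rate for Variant U: 143/480 = 0.298.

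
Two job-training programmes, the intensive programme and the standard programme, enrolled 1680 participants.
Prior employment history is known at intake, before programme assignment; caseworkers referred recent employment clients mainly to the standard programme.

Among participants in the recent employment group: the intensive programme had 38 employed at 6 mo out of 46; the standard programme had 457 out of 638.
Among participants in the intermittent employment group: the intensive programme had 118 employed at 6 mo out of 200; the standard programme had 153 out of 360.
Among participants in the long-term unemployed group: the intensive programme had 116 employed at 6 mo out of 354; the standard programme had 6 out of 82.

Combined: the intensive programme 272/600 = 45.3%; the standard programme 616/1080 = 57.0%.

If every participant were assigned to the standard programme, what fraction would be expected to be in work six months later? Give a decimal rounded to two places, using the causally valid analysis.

0.45

Nothing the programme does changes prior employment history; the imbalance is an allocation artefact. With prior employment history also predicting the outcome, the pooled figure is confounded, and the within-stratum comparison is the causal one.
Standardising the standard programme to the population prior employment history mix: 0.407·457/638 + 0.333·153/360 + 0.260·6/82 = 0.452.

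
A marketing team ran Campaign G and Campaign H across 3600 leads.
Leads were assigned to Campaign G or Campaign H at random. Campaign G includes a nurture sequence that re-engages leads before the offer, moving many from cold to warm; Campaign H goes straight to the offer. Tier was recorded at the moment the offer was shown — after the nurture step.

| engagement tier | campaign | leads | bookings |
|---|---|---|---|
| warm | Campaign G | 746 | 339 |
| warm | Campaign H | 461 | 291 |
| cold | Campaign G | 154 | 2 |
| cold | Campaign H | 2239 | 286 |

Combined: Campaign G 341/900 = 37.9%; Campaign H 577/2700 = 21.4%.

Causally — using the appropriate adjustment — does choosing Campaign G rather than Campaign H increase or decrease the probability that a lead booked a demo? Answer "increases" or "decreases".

increases

Within every engagement tier level Campaign H has the higher rate, yet pooled Campaign G does — Simpson's reversal.
Engagement tier lies on the pathway campaign → engagement tier → outcome, so adjusting for it blocks the indirect effect. For the total causal effect of campaign, use the unadjusted pooled rates.
Pooled: Campaign G 37.9% vs Campaign H 21.4%; Campaign G is higher overall.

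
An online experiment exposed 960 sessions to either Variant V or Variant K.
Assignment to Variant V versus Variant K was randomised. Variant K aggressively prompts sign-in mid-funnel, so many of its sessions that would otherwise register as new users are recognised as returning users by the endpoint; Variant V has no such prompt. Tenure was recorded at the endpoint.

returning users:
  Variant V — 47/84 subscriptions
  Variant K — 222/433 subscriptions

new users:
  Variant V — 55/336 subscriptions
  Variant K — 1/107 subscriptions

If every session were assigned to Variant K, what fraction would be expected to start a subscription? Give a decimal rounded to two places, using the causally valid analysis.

User tenure is downstream of the variant. One should not condition on a consequence of treatment, so the overall rates are the right comparison.
So P(outcome | do(Variant K)) is just the pooled rate for Variant K: 223/540 = 0.413.

0.41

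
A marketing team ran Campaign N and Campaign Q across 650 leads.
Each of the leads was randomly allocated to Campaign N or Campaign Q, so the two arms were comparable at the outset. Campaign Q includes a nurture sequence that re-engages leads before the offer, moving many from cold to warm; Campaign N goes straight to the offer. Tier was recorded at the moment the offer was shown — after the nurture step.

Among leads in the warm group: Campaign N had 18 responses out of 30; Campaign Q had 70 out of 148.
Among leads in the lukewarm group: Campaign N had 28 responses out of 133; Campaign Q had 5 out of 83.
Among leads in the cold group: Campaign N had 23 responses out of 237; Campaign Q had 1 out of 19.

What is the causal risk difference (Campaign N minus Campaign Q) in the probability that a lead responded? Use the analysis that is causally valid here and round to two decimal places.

The distribution of engagement tier is itself part of what the campaign does — it is an intermediate outcome. Holding it fixed would remove that part of the effect; the total effect is the pooled difference.
The causal difference is the pooled difference: 0.172 − 0.304 = -0.132.

-0.13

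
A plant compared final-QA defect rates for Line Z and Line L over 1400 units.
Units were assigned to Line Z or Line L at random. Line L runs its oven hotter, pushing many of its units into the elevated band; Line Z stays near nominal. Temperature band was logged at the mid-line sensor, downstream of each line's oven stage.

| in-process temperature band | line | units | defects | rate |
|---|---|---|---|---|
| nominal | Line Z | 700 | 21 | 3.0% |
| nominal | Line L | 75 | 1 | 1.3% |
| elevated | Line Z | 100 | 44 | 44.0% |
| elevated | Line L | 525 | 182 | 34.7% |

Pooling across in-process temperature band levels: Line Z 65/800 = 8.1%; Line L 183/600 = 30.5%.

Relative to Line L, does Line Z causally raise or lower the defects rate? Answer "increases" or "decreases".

The stratified and pooled comparisons disagree (Line L wins within each in-process temperature band; Line Z wins overall), so the answer turns on the causal role of in-process temperature band.
Because the line influences in-process temperature band, in-process temperature band is a post-treatment mediator, not a confounder. Stratifying on it would bias the estimate; the causal effect is the crude pooled difference.
Pooled: Line Z 8.1% vs Line L 30.5%; Line Z is lower overall.

decreases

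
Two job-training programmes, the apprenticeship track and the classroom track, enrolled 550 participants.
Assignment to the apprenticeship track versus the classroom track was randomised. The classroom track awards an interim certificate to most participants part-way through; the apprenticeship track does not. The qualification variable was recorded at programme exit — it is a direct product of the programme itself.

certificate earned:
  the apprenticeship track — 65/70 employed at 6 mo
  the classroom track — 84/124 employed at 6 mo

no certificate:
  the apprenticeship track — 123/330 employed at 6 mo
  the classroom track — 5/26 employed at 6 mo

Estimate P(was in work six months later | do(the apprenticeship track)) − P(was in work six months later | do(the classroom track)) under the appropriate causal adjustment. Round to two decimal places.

Within every qualification attained during the programme level the apprenticeship track has the higher rate, yet pooled the classroom track does — Simpson's reversal.
Qualification attained during the programme here is a post-treatment variable shaped by the programme; conditioning on it would introduce bias rather than remove it. The overall comparison is the causal one.
The causal difference is the pooled difference: 0.470 − 0.593 = -0.123.

-0.12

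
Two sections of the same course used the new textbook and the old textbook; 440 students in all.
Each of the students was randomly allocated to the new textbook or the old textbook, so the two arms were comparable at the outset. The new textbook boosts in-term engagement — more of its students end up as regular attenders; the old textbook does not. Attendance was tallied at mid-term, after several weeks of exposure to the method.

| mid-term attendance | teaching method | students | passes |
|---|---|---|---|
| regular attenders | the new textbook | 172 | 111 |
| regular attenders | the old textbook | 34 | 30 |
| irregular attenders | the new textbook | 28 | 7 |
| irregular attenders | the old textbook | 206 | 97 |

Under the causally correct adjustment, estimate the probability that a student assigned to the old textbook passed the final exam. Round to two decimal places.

Mid-term attendance here is a post-treatment variable shaped by the teaching method; conditioning on it would introduce bias rather than remove it. The overall comparison is the causal one.
So P(outcome | do(the old textbook)) is just the pooled rate for the old textbook: 127/240 = 0.529.

0.53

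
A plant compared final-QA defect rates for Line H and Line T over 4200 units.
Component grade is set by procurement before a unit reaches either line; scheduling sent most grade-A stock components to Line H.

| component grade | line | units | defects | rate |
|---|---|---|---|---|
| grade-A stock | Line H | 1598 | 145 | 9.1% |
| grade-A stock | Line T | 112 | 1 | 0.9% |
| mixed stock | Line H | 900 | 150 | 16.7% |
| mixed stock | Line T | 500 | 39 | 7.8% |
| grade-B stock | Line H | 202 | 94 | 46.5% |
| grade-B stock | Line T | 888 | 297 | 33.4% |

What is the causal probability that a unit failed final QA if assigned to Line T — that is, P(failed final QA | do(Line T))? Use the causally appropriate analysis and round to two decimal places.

The component grade-specific comparison favours Line T throughout, but the pooled figures favour Line H. The question is whether to condition on component grade.
Component grade is set before the line has any effect — it is not caused by the line — and it independently drives the outcome. That makes it a confounder, so the causal comparison is within component grade levels.
Standardising Line T to the population component grade mix: 0.407·1/112 + 0.333·39/500 + 0.260·297/888 = 0.116.

0.12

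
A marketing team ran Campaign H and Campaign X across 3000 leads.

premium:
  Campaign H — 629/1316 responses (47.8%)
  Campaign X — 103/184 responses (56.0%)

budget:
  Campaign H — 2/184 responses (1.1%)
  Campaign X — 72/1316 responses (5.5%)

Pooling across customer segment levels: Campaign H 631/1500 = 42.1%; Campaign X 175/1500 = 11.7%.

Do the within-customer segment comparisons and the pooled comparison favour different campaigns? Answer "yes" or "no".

Within each customer segment level (premium 47.8% vs 56.0%; budget 1.1% vs 5.5%), Campaign X has the higher rate every time. Pooled: 42.1% vs 11.7% — Campaign H has the higher rate overall. The two comparisons disagree.

yes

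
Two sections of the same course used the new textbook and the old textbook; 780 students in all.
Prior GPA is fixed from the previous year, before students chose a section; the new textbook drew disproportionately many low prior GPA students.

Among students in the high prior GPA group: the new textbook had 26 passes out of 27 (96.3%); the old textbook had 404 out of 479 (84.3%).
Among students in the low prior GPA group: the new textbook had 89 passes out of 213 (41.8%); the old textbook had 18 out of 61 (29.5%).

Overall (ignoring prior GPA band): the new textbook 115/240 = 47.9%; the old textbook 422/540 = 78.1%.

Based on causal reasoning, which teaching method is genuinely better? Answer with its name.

The stratified and pooled comparisons disagree (the new textbook wins within each prior GPA band; the old textbook wins overall), so the answer turns on the causal role of prior GPA band.
Prior GPA band satisfies the back-door criterion: it is not a descendant of the teaching method, and it blocks the spurious path from teaching method to outcome. Adjusting for it (i.e., using the within-prior GPA band rates) gives the causal effect.
Within each level — high prior GPA: 96.3% vs 84.3%; low prior GPA: 41.8% vs 29.5% — the new textbook is higher every time.

the new textbook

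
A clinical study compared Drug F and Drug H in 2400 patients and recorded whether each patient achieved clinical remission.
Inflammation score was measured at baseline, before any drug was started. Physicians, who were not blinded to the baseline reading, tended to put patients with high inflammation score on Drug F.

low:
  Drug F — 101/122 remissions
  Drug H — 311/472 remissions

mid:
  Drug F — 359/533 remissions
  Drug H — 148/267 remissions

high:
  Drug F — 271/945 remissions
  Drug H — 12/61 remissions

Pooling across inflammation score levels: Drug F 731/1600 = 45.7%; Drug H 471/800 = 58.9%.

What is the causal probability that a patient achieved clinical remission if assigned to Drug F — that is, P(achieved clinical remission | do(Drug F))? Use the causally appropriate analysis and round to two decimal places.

0.55

The imbalance in inflammation score arose from how patients were allocated, not from anything the drug did; and inflammation score independently affects the outcome. The pooled gap is confounded — condition on inflammation score.
Standardising Drug F to the population inflammation score mix: 0.247·101/122 + 0.333·359/533 + 0.419·271/945 = 0.550.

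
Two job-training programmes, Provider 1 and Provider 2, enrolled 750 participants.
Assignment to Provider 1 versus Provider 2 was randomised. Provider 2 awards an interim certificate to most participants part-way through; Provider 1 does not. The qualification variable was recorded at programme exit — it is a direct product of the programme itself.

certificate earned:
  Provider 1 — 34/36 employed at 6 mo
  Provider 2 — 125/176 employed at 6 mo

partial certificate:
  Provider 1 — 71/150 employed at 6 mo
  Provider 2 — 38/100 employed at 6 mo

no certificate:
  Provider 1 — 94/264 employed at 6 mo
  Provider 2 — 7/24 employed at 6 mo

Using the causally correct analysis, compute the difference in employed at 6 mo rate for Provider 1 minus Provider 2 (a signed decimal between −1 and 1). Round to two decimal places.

-0.12

Within every qualification attained during the programme level Provider 1 has the higher rate, yet pooled Provider 2 does — Simpson's reversal.
Qualification attained during the programme lies on the pathway programme → qualification attained during the programme → outcome, so adjusting for it blocks the indirect effect. For the total causal effect of programme, use the unadjusted pooled rates.
The causal difference is the pooled difference: 0.442 − 0.567 = -0.124.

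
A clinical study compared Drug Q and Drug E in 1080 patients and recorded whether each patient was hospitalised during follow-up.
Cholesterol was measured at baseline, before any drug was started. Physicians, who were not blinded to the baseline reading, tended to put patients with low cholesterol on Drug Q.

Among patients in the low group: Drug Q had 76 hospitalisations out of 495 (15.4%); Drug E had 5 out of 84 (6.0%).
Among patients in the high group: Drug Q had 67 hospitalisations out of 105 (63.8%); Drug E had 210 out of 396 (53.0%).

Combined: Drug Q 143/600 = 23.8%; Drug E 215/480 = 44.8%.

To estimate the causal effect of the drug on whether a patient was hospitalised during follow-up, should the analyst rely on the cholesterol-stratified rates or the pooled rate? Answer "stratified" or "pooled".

stratified

Within every cholesterol level Drug E has the lower rate, yet pooled Drug Q does — Simpson's reversal.
Cholesterol differs across drugs for reasons unrelated to any effect of the drug itself, and it separately predicts the outcome — a classic confounder. We must compare within cholesterol levels.
Within each level — low: 15.4% vs 6.0%; high: 63.8% vs 53.0% — Drug E is lower every time.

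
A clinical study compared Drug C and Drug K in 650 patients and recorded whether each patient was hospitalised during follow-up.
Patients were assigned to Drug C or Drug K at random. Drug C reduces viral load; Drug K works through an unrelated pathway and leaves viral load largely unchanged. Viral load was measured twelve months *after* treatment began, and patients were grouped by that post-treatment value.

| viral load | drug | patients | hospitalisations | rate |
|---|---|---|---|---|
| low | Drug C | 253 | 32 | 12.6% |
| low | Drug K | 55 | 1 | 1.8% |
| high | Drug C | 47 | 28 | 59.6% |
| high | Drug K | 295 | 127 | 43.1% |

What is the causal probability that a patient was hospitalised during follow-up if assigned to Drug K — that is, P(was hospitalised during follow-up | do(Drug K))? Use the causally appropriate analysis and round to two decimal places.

Stratifying would compare drugs among patients the drugs themselves sorted into viral load groups — a form of selection on an intermediate. The unconditioned pooled rates give the total causal effect.
So P(outcome | do(Drug K)) is just the pooled rate for Drug K: 128/350 = 0.366.

0.37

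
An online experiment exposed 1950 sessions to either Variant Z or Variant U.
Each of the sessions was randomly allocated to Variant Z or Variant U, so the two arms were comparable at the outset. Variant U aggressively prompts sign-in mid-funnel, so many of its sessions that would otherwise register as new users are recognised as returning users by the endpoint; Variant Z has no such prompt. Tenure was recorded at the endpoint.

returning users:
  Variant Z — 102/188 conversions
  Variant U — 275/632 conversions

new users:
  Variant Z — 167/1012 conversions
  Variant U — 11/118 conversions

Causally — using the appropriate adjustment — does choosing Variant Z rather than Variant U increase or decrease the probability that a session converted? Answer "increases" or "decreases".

The stratified and pooled comparisons disagree (Variant Z wins within each user tenure; Variant U wins overall), so the answer turns on the causal role of user tenure.
The distribution of user tenure is itself part of what the variant does — it is an intermediate outcome. Holding it fixed would remove that part of the effect; the total effect is the pooled difference.
Pooled: Variant Z 22.4% vs Variant U 38.1%; Variant U is higher overall.

decreases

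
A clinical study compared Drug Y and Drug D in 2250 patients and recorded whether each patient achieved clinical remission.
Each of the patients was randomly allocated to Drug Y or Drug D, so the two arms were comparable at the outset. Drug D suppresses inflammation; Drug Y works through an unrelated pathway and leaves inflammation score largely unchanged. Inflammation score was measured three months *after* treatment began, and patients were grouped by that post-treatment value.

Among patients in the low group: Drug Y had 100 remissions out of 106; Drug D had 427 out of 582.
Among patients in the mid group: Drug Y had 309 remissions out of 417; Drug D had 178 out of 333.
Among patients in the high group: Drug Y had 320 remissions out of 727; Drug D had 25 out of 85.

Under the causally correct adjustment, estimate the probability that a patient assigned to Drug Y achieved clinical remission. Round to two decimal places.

0.58

Stratifying would compare drugs among patients the drugs themselves sorted into inflammation score groups — a form of selection on an intermediate. The unconditioned pooled rates give the total causal effect.
So P(outcome | do(Drug Y)) is just the pooled rate for Drug Y: 729/1250 = 0.583.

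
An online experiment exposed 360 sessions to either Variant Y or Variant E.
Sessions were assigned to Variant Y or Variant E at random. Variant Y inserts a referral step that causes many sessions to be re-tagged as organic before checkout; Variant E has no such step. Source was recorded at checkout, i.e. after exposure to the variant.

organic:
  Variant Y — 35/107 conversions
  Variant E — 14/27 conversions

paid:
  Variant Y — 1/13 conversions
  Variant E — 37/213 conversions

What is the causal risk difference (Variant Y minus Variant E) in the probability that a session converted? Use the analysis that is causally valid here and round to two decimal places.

Traffic source lies on the pathway variant → traffic source → outcome, so adjusting for it blocks the indirect effect. For the total causal effect of variant, use the unadjusted pooled rates.
The causal difference is the pooled difference: 0.300 − 0.212 = +0.087.

+0.09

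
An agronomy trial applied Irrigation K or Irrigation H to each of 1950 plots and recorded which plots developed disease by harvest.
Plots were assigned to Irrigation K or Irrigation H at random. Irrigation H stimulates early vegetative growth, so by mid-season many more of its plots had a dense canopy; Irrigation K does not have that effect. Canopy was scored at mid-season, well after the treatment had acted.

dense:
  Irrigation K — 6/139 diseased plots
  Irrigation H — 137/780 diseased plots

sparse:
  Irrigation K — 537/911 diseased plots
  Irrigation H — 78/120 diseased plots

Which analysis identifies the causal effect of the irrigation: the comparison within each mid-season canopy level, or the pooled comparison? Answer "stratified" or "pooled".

The mid-season canopy-specific comparison favours Irrigation K throughout, but the pooled figures favour Irrigation H. The question is whether to condition on mid-season canopy.
Mid-season canopy is downstream of the irrigation. One should not condition on a consequence of treatment, so the overall rates are the right comparison.
Pooled: Irrigation K 51.7% vs Irrigation H 23.9%; Irrigation H is lower overall.

pooled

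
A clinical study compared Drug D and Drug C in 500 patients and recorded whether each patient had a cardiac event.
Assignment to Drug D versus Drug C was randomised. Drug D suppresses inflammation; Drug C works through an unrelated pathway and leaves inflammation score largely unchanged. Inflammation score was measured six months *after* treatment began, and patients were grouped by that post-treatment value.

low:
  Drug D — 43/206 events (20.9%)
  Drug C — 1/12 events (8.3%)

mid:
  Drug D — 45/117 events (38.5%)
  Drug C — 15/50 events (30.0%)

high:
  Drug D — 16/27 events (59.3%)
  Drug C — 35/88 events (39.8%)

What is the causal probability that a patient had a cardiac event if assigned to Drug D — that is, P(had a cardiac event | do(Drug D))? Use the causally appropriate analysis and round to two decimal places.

0.30

The stratified and pooled comparisons disagree (Drug C wins within each inflammation score; Drug D wins overall), so the answer turns on the causal role of inflammation score.
Inflammation score is recorded after the drug and is itself shifted by it — it sits on the causal path from drug to outcome. Conditioning on a mediator would strip out part of the effect we want; the pooled comparison gives the total causal effect.
So P(outcome | do(Drug D)) is just the pooled rate for Drug D: 104/350 = 0.297.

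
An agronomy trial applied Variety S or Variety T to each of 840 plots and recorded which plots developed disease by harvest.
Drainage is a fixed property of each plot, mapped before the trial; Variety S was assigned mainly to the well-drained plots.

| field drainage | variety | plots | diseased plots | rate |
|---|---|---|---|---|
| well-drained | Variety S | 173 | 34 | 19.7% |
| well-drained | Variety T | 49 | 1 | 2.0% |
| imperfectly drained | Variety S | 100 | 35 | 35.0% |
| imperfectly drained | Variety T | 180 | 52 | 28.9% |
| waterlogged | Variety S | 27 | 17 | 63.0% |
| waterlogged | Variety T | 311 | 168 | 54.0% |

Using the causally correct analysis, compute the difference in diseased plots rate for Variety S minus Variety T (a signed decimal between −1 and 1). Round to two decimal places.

+0.10

Variety T is lower inside every field drainage stratum but Variety S is lower in aggregate. Whether to stratify depends on how field drainage relates to the variety.
Field drainage satisfies the back-door criterion: it is not a descendant of the variety, and it blocks the spurious path from variety to outcome. Adjusting for it (i.e., using the within-field drainage rates) gives the causal effect.
Adjusting over the population distribution of field drainage: 0.264·(0.197−0.020) + 0.333·(0.350−0.289) + 0.402·(0.630−0.540) = +0.103.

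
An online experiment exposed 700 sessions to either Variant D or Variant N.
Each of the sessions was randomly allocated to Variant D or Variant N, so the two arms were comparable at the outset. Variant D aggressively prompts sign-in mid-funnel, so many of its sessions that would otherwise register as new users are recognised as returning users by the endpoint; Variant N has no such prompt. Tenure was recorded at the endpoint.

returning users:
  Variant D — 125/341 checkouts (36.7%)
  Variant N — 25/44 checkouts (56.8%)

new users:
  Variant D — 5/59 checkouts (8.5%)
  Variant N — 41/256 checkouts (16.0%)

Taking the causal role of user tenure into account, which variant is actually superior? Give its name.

The stratified and pooled comparisons disagree (Variant N wins within each user tenure; Variant D wins overall), so the answer turns on the causal role of user tenure.
Because the variant influences user tenure, user tenure is a post-treatment mediator, not a confounder. Stratifying on it would bias the estimate; the causal effect is the crude pooled difference.
Pooled: Variant D 32.5% vs Variant N 22.0%; Variant D is higher overall.

Variant D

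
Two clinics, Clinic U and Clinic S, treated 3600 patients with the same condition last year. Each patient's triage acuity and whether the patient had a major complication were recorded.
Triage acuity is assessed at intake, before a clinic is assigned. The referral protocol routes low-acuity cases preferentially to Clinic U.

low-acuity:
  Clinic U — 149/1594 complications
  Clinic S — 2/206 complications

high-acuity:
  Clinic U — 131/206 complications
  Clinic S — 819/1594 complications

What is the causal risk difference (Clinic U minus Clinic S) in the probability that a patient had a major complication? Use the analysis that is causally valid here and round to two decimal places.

Within every triage acuity level Clinic S has the lower rate, yet pooled Clinic U does — Simpson's reversal.
Triage acuity satisfies the back-door criterion: it is not a descendant of the clinic, and it blocks the spurious path from clinic to outcome. Adjusting for it (i.e., using the within-triage acuity rates) gives the causal effect.
Adjusting over the population distribution of triage acuity: 0.500·(0.093−0.010) + 0.500·(0.636−0.514) = +0.103.

+0.10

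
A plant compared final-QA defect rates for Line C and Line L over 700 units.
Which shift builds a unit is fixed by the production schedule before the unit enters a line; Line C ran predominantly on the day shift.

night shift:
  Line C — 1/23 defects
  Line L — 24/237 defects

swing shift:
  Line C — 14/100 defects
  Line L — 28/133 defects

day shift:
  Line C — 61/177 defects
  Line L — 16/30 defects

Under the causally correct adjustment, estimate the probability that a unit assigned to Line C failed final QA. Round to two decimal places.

0.16

The imbalance in shift arose from how units were allocated, not from anything the line did; and shift independently affects the outcome. The pooled gap is confounded — condition on shift.
Standardising Line C to the population shift mix: 0.371·1/23 + 0.333·14/100 + 0.296·61/177 = 0.165.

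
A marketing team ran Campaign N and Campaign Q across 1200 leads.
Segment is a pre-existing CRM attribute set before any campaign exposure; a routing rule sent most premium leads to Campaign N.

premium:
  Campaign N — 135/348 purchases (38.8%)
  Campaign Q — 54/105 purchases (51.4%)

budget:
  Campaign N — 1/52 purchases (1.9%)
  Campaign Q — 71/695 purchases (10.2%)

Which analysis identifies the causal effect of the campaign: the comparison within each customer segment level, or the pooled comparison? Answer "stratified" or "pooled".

The imbalance in customer segment arose from how leads were allocated, not from anything the campaign did; and customer segment independently affects the outcome. The pooled gap is confounded — condition on customer segment.
Within each level — premium: 38.8% vs 51.4%; budget: 1.9% vs 10.2% — Campaign Q is higher every time.

stratified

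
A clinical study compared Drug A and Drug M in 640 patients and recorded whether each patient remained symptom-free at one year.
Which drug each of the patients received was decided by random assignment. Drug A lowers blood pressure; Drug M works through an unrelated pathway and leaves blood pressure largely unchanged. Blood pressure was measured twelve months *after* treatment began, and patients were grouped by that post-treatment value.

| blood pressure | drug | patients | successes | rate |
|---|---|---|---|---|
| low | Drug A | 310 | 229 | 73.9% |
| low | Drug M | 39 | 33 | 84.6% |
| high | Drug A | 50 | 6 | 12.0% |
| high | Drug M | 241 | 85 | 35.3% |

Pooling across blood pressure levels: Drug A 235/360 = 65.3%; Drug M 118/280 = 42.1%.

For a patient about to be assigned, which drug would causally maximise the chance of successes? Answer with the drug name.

Drug A

Drug M is higher inside every blood pressure stratum but Drug A is higher in aggregate. Whether to stratify depends on how blood pressure relates to the drug.
Blood pressure is downstream of the drug. One should not condition on a consequence of treatment, so the overall rates are the right comparison.
Pooled: Drug A 65.3% vs Drug M 42.1%; Drug A is higher overall.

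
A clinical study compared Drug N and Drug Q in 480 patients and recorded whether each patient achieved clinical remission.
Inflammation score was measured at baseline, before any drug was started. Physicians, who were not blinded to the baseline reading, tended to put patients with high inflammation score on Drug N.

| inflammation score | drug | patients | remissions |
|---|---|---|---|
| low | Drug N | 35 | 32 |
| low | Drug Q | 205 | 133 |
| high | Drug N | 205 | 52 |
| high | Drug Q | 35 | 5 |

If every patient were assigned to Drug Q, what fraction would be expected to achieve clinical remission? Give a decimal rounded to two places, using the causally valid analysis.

0.40

Drug N is higher inside every inflammation score stratum but Drug Q is higher in aggregate. Whether to stratify depends on how inflammation score relates to the drug.
Inflammation score satisfies the back-door criterion: it is not a descendant of the drug, and it blocks the spurious path from drug to outcome. Adjusting for it (i.e., using the within-inflammation score rates) gives the causal effect.
Standardising Drug Q to the population inflammation score mix: 0.500·133/205 + 0.500·5/35 = 0.396.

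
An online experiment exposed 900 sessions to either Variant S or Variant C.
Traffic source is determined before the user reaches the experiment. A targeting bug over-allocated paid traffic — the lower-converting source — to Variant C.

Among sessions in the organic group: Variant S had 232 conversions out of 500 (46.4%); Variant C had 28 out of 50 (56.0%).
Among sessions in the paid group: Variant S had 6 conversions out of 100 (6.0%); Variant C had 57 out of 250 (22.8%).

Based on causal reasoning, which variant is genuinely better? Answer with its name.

Variant C

The traffic source-specific comparison favours Variant C throughout, but the pooled figures favour Variant S. The question is whether to condition on traffic source.
Here traffic source is a common cause — it drives both which variant a case falls under and the outcome. The crude comparison mixes populations; the stratum-specific rates are the causally relevant ones.
Within each level — organic: 46.4% vs 56.0%; paid: 6.0% vs 22.8% — Variant C is higher every time.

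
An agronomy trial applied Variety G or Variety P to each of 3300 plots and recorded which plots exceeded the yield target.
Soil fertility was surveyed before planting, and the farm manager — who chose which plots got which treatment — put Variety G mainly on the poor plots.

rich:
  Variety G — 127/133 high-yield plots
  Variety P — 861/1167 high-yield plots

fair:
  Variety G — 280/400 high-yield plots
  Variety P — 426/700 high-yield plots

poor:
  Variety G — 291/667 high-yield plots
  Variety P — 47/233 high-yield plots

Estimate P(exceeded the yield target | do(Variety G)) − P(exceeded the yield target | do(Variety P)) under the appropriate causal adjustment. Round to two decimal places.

+0.18

Variety G is higher inside every soil fertility stratum but Variety P is higher in aggregate. Whether to stratify depends on how soil fertility relates to the variety.
Soil fertility is set before the variety has any effect — it is not caused by the variety — and it independently drives the outcome. That makes it a confounder, so the causal comparison is within soil fertility levels.
Adjusting over the population distribution of soil fertility: 0.394·(0.955−0.738) + 0.333·(0.700−0.609) + 0.273·(0.436−0.202) = +0.180.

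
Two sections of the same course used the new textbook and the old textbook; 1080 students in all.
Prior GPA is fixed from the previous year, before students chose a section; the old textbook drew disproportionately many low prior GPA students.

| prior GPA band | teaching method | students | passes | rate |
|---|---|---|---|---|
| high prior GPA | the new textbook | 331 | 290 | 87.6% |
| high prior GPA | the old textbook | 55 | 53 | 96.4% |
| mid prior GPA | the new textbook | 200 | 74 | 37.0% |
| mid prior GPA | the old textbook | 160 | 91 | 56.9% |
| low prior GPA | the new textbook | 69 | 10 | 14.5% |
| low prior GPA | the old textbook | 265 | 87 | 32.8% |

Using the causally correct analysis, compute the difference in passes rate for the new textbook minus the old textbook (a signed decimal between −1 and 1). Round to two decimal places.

The imbalance in prior GPA band arose from how students were allocated, not from anything the teaching method did; and prior GPA band independently affects the outcome. The pooled gap is confounded — condition on prior GPA band.
Adjusting over the population distribution of prior GPA band: 0.357·(0.876−0.964) + 0.333·(0.370−0.569) + 0.309·(0.145−0.328) = -0.154.

-0.15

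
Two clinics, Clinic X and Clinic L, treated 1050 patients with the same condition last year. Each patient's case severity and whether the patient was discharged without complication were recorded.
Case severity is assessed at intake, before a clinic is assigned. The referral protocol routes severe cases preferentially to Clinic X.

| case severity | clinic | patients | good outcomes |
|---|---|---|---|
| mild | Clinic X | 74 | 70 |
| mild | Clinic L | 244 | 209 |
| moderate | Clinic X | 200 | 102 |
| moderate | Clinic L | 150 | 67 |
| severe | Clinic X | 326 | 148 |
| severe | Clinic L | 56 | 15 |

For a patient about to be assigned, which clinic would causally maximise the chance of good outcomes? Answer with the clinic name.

The case severity-specific comparison favours Clinic X throughout, but the pooled figures favour Clinic L. The question is whether to condition on case severity.
Nothing the clinic does changes case severity; the imbalance is an allocation artefact. With case severity also predicting the outcome, the pooled figure is confounded, and the within-stratum comparison is the causal one.
Within each level — mild: 94.6% vs 85.7%; moderate: 51.0% vs 44.7%; severe: 45.4% vs 26.8% — Clinic X is higher every time.

Clinic X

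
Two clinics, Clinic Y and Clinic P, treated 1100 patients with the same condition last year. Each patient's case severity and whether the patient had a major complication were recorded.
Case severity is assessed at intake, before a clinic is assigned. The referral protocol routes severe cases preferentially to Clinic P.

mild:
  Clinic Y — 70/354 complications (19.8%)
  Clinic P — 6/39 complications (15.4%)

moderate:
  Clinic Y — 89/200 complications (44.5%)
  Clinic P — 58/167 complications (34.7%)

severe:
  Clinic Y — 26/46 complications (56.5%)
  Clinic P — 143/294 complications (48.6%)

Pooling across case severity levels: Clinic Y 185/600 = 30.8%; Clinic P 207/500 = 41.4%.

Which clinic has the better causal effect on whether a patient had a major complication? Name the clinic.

Clinic P

Clinic P is lower inside every case severity stratum but Clinic Y is lower in aggregate. Whether to stratify depends on how case severity relates to the clinic.
Case severity is set before the clinic has any effect — it is not caused by the clinic — and it independently drives the outcome. That makes it a confounder, so the causal comparison is within case severity levels.
Within each level — mild: 19.8% vs 15.4%; moderate: 44.5% vs 34.7%; severe: 56.5% vs 48.6% — Clinic P is lower every time.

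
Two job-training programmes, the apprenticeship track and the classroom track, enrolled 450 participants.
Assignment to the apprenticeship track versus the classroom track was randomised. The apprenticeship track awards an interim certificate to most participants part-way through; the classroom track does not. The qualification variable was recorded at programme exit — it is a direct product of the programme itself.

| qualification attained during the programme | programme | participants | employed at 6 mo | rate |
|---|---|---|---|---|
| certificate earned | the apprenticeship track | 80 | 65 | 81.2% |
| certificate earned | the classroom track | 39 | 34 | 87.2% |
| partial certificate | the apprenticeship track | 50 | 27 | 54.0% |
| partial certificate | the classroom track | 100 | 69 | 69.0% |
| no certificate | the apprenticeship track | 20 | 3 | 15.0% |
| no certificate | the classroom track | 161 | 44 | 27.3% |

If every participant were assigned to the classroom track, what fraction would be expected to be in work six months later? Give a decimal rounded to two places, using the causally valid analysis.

Within every qualification attained during the programme level the classroom track has the higher rate, yet pooled the apprenticeship track does — Simpson's reversal.
Because the programme influences qualification attained during the programme, qualification attained during the programme is a post-treatment mediator, not a confounder. Stratifying on it would bias the estimate; the causal effect is the crude pooled difference.
So P(outcome | do(the classroom track)) is just the pooled rate for the classroom track: 147/300 = 0.490.

0.49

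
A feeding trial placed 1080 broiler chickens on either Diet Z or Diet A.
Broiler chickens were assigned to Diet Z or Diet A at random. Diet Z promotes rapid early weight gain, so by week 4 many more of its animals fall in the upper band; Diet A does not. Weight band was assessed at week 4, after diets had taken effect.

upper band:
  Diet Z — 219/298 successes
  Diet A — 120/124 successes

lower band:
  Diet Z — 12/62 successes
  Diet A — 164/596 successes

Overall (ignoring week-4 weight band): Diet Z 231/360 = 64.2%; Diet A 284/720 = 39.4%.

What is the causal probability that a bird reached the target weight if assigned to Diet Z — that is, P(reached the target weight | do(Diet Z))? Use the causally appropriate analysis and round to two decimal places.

Within every week-4 weight band level Diet A has the higher rate, yet pooled Diet Z does — Simpson's reversal.
Week-4 weight band here is a post-treatment variable shaped by the diet; conditioning on it would introduce bias rather than remove it. The overall comparison is the causal one.
So P(outcome | do(Diet Z)) is just the pooled rate for Diet Z: 231/360 = 0.642.

0.64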